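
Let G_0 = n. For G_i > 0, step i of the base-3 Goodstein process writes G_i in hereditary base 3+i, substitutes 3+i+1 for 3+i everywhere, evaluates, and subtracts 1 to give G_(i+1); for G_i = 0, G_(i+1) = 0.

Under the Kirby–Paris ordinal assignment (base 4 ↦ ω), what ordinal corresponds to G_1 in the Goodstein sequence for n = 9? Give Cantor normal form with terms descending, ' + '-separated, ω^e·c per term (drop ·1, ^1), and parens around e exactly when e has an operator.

ω·3 + 3

[0] 9 ≡ 3^2 (base 3). Lift 4: 16. −1: 15.
[1] 15 ≡ 3·4 + 3 (base 4). Lift 5: 18. −1: 17.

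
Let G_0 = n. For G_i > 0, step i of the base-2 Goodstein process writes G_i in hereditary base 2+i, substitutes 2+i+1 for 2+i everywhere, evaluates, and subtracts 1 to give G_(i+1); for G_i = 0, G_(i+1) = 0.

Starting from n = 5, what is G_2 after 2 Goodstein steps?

255

step 0: 5 = 2^2 + 1; sub 3 for 2: 3^3 + 1; = 28; G_1 = 28−1 = 27
step 1: 27 = 3^3; sub 4 for 3: 4^4; = 256; G_2 = 256−1 = 255
step 2: 255 = 3·4^3 + 3·4^2 + 3·4 + 3; sub 5 for 4: 3·5^3 + 3·5^2 + 3·5 + 3; = 468; G_3 = 468−1 = 467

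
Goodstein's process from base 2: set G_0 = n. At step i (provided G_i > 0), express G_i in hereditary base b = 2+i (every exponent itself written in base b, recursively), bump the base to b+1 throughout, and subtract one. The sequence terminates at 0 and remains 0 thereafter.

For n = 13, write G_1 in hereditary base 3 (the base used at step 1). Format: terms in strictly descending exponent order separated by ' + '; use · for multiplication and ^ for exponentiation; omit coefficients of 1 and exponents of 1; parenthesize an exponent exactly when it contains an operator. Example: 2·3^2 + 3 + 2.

13 —HB2→ 2^(2 + 1) + 2^2 + 1 —bump→ 3^(3 + 1) + 3^3 + 1 = 109 —(−1)→ 108
108 —HB3→ 3^(3 + 1) + 3^3 —bump→ 4^(4 + 1) + 4^4 = 1280 —(−1)→ 1279

3^(3 + 1) + 3^3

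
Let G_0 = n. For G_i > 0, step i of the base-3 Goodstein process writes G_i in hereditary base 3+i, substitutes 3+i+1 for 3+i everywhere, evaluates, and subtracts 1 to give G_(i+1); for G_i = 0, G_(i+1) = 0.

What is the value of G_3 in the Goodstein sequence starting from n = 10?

27

[0] 10 ≡ 3^2 + 1 (base 3). Lift 4: 17. −1: 16.
[1] 16 ≡ 4^2 (base 4). Lift 5: 25. −1: 24.
[2] 24 ≡ 4·5 + 4 (base 5). Lift 6: 28. −1: 27.
[3] 27 ≡ 4·6 + 3 (base 6). Lift 7: 31. −1: 30.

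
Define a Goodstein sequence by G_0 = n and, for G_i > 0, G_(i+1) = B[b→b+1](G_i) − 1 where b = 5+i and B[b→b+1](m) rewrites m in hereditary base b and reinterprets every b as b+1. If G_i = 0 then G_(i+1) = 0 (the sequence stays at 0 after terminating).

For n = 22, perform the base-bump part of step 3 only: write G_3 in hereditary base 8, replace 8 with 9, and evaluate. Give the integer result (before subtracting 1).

(0) 22|_5 = 4·5 + 2 ↦ 4·6 + 2|_6 = 26 ⇒ 25
(1) 25|_6 = 4·6 + 1 ↦ 4·7 + 1|_7 = 29 ⇒ 28
(2) 28|_7 = 4·7 ↦ 4·8|_8 = 32 ⇒ 31
(3) 31|_8 = 3·8 + 7 ↦ 3·9 + 7|_9 = 34 ⇒ 33

34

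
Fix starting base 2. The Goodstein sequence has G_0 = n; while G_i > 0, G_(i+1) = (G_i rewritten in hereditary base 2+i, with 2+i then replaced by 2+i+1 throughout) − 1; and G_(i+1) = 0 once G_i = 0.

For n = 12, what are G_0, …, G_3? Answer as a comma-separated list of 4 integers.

12, 107, 1065, 15685

(0) 12|_2 = 2^(2 + 1) + 2^2 ↦ 3^(3 + 1) + 3^3|_3 = 108 ⇒ 107
(1) 107|_3 = 3^(3 + 1) + 2·3^2 + 2·3 + 2 ↦ 4^(4 + 1) + 2·4^2 + 2·4 + 2|_4 = 1066 ⇒ 1065
(2) 1065|_4 = 4^(4 + 1) + 2·4^2 + 2·4 + 1 ↦ 5^(5 + 1) + 2·5^2 + 2·5 + 1|_5 = 15686 ⇒ 15685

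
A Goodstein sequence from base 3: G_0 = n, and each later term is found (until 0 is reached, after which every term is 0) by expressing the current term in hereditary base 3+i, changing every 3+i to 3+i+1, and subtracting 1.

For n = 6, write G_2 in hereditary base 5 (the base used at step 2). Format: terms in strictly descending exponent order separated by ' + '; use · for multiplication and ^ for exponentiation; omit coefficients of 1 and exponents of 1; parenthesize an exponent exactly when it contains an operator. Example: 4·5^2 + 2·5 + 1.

5 + 2

6 —HB3→ 2·3 —bump→ 2·4 = 8 —(−1)→ 7
7 —HB4→ 4 + 3 —bump→ 5 + 3 = 8 —(−1)→ 7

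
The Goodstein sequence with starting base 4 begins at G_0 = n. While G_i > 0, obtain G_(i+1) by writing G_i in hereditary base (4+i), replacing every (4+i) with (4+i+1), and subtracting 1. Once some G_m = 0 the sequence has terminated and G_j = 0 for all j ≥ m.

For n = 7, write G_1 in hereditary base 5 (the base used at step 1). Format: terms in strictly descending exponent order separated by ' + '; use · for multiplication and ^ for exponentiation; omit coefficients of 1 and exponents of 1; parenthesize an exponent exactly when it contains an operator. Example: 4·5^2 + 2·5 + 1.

5 + 2

G_0 = 7. HB_4(7) = 4 + 3. Bump = 8. G_1 = 7.
G_1 = 7. HB_5(7) = 5 + 2. Bump = 8. G_2 = 7.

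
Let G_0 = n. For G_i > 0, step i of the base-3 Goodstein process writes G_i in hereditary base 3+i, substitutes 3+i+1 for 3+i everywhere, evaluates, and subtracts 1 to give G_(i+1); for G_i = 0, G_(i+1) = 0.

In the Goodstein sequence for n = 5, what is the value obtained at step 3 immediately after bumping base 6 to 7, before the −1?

5

G_0 = 5. HB_3(5) = 3 + 2. Bump = 6. G_1 = 5.
G_1 = 5. HB_4(5) = 4 + 1. Bump = 6. G_2 = 5.
G_2 = 5. HB_5(5) = 5. Bump = 6. G_3 = 5.
G_3 = 5. HB_6(5) = 5. Bump = 5. G_4 = 4.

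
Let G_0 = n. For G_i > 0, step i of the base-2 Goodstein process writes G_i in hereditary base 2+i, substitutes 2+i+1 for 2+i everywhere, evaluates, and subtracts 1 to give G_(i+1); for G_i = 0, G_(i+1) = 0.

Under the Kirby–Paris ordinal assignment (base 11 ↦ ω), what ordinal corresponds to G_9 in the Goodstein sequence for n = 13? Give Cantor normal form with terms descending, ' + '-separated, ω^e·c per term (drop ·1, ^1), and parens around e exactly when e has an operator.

ω^(ω + 1) + ω^3·3 + ω^2·3 + ω·2 + 4

[0] 13 ≡ 2^(2 + 1) + 2^2 + 1 (base 2). Lift 3: 109. −1: 108.
[1] 108 ≡ 3^(3 + 1) + 3^3 (base 3). Lift 4: 1280. −1: 1279.
[2] 1279 ≡ 4^(4 + 1) + 3·4^3 + 3·4^2 + 3·4 + 3 (base 4). Lift 5: 16093. −1: 16092.
[3] 16092 ≡ 5^(5 + 1) + 3·5^3 + 3·5^2 + 3·5 + 2 (base 5). Lift 6: 280712. −1: 280711.
[4] 280711 ≡ 6^(6 + 1) + 3·6^3 + 3·6^2 + 3·6 + 1 (base 6). Lift 7: 5765999. −1: 5765998.
[5] 5765998 ≡ 7^(7 + 1) + 3·7^3 + 3·7^2 + 3·7 (base 7). Lift 8: 134219480. −1: 134219479.
[6] 134219479 ≡ 8^(8 + 1) + 3·8^3 + 3·8^2 + 2·8 + 7 (base 8). Lift 9: 3486786856. −1: 3486786855.
[7] 3486786855 ≡ 9^(9 + 1) + 3·9^3 + 3·9^2 + 2·9 + 6 (base 9). Lift 10: 100000003326. −1: 100000003325.
[8] 100000003325 ≡ 10^(10 + 1) + 3·10^3 + 3·10^2 + 2·10 + 5 (base 10). Lift 11: 3138428381104. −1: 3138428381103.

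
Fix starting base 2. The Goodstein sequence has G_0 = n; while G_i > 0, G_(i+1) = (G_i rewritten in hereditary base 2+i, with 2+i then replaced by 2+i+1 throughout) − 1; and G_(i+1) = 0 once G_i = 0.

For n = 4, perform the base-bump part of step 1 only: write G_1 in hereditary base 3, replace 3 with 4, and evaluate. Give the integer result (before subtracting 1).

i=0: 4 = 2^2 (b=2); 2→3: 3^3 = 27; 27−1 = 26
i=1: 26 = 2·3^2 + 2·3 + 2 (b=3); 3→4: 2·4^2 + 2·4 + 2 = 42; 42−1 = 41

42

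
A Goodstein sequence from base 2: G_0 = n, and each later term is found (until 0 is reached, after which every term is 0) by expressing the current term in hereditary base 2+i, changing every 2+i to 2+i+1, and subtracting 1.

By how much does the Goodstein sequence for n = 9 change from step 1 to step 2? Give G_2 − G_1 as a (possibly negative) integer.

942

G_0 = 9. HB_2(9) = 2^(2 + 1) + 1. Bump = 82. G_1 = 81.
G_1 = 81. HB_3(81) = 3^(3 + 1). Bump = 1024. G_2 = 1023.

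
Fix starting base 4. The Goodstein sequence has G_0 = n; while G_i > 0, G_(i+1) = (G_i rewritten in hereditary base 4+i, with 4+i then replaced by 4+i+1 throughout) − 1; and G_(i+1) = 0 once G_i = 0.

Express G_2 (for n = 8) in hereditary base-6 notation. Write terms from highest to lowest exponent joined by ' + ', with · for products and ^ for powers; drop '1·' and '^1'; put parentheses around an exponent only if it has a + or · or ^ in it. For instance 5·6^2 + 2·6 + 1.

8 —HB4→ 2·4 —bump→ 2·5 = 10 —(−1)→ 9
9 —HB5→ 5 + 4 —bump→ 6 + 4 = 10 —(−1)→ 9

6 + 3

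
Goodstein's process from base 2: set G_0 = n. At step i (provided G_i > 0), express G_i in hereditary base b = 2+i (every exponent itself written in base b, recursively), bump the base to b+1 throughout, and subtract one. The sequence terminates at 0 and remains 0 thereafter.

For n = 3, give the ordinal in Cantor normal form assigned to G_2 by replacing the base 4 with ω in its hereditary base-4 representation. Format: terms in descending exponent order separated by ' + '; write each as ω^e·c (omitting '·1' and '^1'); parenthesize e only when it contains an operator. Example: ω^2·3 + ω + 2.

3

[0] 3 ≡ 2 + 1 (base 2). Lift 3: 4. −1: 3.
[1] 3 ≡ 3 (base 3). Lift 4: 4. −1: 3.
[2] 3 ≡ 3 (base 4). Lift 5: 3. −1: 2.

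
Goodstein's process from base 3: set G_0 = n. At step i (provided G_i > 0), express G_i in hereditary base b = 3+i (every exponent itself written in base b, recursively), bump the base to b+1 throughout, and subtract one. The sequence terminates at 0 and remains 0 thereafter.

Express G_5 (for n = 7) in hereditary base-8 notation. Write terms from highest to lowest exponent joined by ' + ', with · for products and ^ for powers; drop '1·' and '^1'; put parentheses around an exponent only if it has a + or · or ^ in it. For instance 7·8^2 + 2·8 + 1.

8 + 1

G_0=7  [base 3] 2·3 + 1  →[3↦4]→  2·4 + 1 = 9  −1 ⇒ G_1=8
G_1=8  [base 4] 2·4  →[4↦5]→  2·5 = 10  −1 ⇒ G_2=9
G_2=9  [base 5] 5 + 4  →[5↦6]→  6 + 4 = 10  −1 ⇒ G_3=9
G_3=9  [base 6] 6 + 3  →[6↦7]→  7 + 3 = 10  −1 ⇒ G_4=9
G_4=9  [base 7] 7 + 2  →[7↦8]→  8 + 2 = 10  −1 ⇒ G_5=9
G_5=9  [base 8] 8 + 1  →[8↦9]→  9 + 1 = 10  −1 ⇒ G_6=9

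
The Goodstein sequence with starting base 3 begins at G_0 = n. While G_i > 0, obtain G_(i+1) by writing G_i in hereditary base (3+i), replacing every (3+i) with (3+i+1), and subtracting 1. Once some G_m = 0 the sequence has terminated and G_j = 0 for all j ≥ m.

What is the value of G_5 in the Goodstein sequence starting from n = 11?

43

[0] 11 ≡ 3^2 + 2 (base 3). Lift 4: 18. −1: 17.
[1] 17 ≡ 4^2 + 1 (base 4). Lift 5: 26. −1: 25.
[2] 25 ≡ 5^2 (base 5). Lift 6: 36. −1: 35.
[3] 35 ≡ 5·6 + 5 (base 6). Lift 7: 40. −1: 39.
[4] 39 ≡ 5·7 + 4 (base 7). Lift 8: 44. −1: 43.
[5] 43 ≡ 5·8 + 3 (base 8). Lift 9: 48. −1: 47.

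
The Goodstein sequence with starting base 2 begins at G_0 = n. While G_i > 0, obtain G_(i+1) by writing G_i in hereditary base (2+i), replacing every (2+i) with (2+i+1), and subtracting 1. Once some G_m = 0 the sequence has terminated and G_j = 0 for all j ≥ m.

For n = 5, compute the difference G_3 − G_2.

212

i=0: 5 = 2^2 + 1 (b=2); 2→3: 3^3 + 1 = 28; 28−1 = 27
i=1: 27 = 3^3 (b=3); 3→4: 4^4 = 256; 256−1 = 255
i=2: 255 = 3·4^3 + 3·4^2 + 3·4 + 3 (b=4); 4→5: 3·5^3 + 3·5^2 + 3·5 + 3 = 468; 468−1 = 467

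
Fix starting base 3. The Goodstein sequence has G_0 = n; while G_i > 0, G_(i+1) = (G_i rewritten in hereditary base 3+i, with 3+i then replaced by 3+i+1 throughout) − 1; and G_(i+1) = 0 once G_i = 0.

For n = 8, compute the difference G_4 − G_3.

[0] 8 ≡ 2·3 + 2 (base 3). Lift 4: 10. −1: 9.
[1] 9 ≡ 2·4 + 1 (base 4). Lift 5: 11. −1: 10.
[2] 10 ≡ 2·5 (base 5). Lift 6: 12. −1: 11.
[3] 11 ≡ 6 + 5 (base 6). Lift 7: 12. −1: 11.

0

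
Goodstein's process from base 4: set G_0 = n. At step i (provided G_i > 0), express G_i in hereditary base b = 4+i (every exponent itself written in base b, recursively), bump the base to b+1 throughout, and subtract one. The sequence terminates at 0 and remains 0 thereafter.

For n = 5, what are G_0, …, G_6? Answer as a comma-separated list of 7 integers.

G_0 = 5. HB_4(5) = 4 + 1. Bump = 6. G_1 = 5.
G_1 = 5. HB_5(5) = 5. Bump = 6. G_2 = 5.
G_2 = 5. HB_6(5) = 5. Bump = 5. G_3 = 4.
G_3 = 4. HB_7(4) = 4. Bump = 4. G_4 = 3.
G_4 = 3. HB_8(3) = 3. Bump = 3. G_5 = 2.
G_5 = 2. HB_9(2) = 2. Bump = 2. G_6 = 1.

5, 5, 5, 4, 3, 2, 1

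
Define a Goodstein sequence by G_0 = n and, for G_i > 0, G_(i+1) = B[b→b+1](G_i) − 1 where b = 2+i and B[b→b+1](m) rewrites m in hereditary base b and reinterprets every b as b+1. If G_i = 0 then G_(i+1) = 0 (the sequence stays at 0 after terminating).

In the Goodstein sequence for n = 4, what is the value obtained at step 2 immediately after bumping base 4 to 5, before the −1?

61

[0] 4 ≡ 2^2 (base 2). Lift 3: 27. −1: 26.
[1] 26 ≡ 2·3^2 + 2·3 + 2 (base 3). Lift 4: 42. −1: 41.
[2] 41 ≡ 2·4^2 + 2·4 + 1 (base 4). Lift 5: 61. −1: 60.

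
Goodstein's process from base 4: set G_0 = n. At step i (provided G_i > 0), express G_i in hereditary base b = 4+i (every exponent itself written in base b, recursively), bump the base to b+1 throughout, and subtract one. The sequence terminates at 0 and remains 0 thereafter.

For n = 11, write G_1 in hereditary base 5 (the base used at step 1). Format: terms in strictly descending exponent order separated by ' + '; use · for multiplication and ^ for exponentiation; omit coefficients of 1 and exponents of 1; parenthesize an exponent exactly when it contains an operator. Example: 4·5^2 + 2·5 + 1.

G_0=11  [base 4] 2·4 + 3  →[4↦5]→  2·5 + 3 = 13  −1 ⇒ G_1=12
G_1=12  [base 5] 2·5 + 2  →[5↦6]→  2·6 + 2 = 14  −1 ⇒ G_2=13

2·5 + 2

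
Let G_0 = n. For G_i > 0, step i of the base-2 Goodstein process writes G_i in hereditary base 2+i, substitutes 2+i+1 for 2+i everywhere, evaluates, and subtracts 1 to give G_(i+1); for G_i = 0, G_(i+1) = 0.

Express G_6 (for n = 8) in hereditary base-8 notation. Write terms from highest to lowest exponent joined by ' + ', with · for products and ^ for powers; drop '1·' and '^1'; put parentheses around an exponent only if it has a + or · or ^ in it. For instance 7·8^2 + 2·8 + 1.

2·8^8 + 2·8^2 + 8 + 3

G_0 = 8. HB_2(8) = 2^(2 + 1). Bump = 81. G_1 = 80.
G_1 = 80. HB_3(80) = 2·3^3 + 2·3^2 + 2·3 + 2. Bump = 554. G_2 = 553.
G_2 = 553. HB_4(553) = 2·4^4 + 2·4^2 + 2·4 + 1. Bump = 6311. G_3 = 6310.
G_3 = 6310. HB_5(6310) = 2·5^5 + 2·5^2 + 2·5. Bump = 93396. G_4 = 93395.
G_4 = 93395. HB_6(93395) = 2·6^6 + 2·6^2 + 6 + 5. Bump = 1647196. G_5 = 1647195.
G_5 = 1647195. HB_7(1647195) = 2·7^7 + 2·7^2 + 7 + 4. Bump = 33554572. G_6 = 33554571.
G_6 = 33554571. HB_8(33554571) = 2·8^8 + 2·8^2 + 8 + 3. Bump = 774841152. G_7 = 774841151.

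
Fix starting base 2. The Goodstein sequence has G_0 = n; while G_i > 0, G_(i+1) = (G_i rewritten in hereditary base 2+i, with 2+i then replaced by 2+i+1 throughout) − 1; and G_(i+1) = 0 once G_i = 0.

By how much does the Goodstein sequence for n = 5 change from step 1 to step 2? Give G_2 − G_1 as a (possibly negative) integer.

[0] 5 ≡ 2^2 + 1 (base 2). Lift 3: 28. −1: 27.
[1] 27 ≡ 3^3 (base 3). Lift 4: 256. −1: 255.

228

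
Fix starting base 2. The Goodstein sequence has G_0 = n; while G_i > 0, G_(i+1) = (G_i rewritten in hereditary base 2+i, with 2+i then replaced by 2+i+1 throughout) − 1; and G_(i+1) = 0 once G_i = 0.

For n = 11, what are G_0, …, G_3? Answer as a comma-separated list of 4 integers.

11 —HB2→ 2^(2 + 1) + 2 + 1 —bump→ 3^(3 + 1) + 3 + 1 = 85 —(−1)→ 84
84 —HB3→ 3^(3 + 1) + 3 —bump→ 4^(4 + 1) + 4 = 1028 —(−1)→ 1027
1027 —HB4→ 4^(4 + 1) + 3 —bump→ 5^(5 + 1) + 3 = 15628 —(−1)→ 15627

11, 84, 1027, 15627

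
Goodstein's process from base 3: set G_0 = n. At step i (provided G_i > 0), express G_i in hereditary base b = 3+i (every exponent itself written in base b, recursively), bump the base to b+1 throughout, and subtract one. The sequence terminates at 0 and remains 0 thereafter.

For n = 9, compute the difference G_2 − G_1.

[0] 9 ≡ 3^2 (base 3). Lift 4: 16. −1: 15.
[1] 15 ≡ 3·4 + 3 (base 4). Lift 5: 18. −1: 17.

2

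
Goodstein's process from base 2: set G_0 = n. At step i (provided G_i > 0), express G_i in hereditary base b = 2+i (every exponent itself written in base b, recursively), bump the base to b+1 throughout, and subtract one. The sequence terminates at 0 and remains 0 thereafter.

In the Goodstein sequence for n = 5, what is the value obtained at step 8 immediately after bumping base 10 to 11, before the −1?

G_0=5  [base 2] 2^2 + 1  →[2↦3]→  3^3 + 1 = 28  −1 ⇒ G_1=27
G_1=27  [base 3] 3^3  →[3↦4]→  4^4 = 256  −1 ⇒ G_2=255
G_2=255  [base 4] 3·4^3 + 3·4^2 + 3·4 + 3  →[4↦5]→  3·5^3 + 3·5^2 + 3·5 + 3 = 468  −1 ⇒ G_3=467
G_3=467  [base 5] 3·5^3 + 3·5^2 + 3·5 + 2  →[5↦6]→  3·6^3 + 3·6^2 + 3·6 + 2 = 776  −1 ⇒ G_4=775
G_4=775  [base 6] 3·6^3 + 3·6^2 + 3·6 + 1  →[6↦7]→  3·7^3 + 3·7^2 + 3·7 + 1 = 1198  −1 ⇒ G_5=1197
G_5=1197  [base 7] 3·7^3 + 3·7^2 + 3·7  →[7↦8]→  3·8^3 + 3·8^2 + 3·8 = 1752  −1 ⇒ G_6=1751
G_6=1751  [base 8] 3·8^3 + 3·8^2 + 2·8 + 7  →[8↦9]→  3·9^3 + 3·9^2 + 2·9 + 7 = 2455  −1 ⇒ G_7=2454
G_7=2454  [base 9] 3·9^3 + 3·9^2 + 2·9 + 6  →[9↦10]→  3·10^3 + 3·10^2 + 2·10 + 6 = 3326  −1 ⇒ G_8=3325

4383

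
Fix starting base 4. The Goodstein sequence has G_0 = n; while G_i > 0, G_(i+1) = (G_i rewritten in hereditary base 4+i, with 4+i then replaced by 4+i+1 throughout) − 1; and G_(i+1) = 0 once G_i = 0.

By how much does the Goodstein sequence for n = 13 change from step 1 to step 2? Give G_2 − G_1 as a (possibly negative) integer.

2

[0] 13 ≡ 3·4 + 1 (base 4). Lift 5: 16. −1: 15.
[1] 15 ≡ 3·5 (base 5). Lift 6: 18. −1: 17.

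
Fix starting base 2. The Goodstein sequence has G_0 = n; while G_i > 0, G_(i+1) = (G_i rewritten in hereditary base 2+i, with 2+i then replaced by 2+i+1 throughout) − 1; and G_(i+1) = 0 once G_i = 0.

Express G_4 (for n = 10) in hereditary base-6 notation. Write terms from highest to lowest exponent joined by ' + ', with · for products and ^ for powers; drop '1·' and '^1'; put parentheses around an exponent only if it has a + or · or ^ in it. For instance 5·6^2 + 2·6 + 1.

5·6^6 + 5·6^5 + 5·6^4 + 5·6^3 + 5·6^2 + 5·6 + 5

G_0 = 10. HB_2(10) = 2^(2 + 1) + 2. Bump = 84. G_1 = 83.
G_1 = 83. HB_3(83) = 3^(3 + 1) + 2. Bump = 1026. G_2 = 1025.
G_2 = 1025. HB_4(1025) = 4^(4 + 1) + 1. Bump = 15626. G_3 = 15625.
G_3 = 15625. HB_5(15625) = 5^(5 + 1). Bump = 279936. G_4 = 279935.
G_4 = 279935. HB_6(279935) = 5·6^6 + 5·6^5 + 5·6^4 + 5·6^3 + 5·6^2 + 5·6 + 5. Bump = 4215755. G_5 = 4215754.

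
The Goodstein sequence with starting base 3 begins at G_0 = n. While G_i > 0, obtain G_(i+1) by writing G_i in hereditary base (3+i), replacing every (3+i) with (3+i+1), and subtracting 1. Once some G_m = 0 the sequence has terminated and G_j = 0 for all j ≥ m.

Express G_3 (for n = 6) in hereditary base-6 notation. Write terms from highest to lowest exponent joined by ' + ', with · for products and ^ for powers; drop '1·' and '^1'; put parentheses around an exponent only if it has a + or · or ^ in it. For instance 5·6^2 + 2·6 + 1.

6 —HB3→ 2·3 —bump→ 2·4 = 8 —(−1)→ 7
7 —HB4→ 4 + 3 —bump→ 5 + 3 = 8 —(−1)→ 7
7 —HB5→ 5 + 2 —bump→ 6 + 2 = 8 —(−1)→ 7
7 —HB6→ 6 + 1 —bump→ 7 + 1 = 8 —(−1)→ 7

6 + 1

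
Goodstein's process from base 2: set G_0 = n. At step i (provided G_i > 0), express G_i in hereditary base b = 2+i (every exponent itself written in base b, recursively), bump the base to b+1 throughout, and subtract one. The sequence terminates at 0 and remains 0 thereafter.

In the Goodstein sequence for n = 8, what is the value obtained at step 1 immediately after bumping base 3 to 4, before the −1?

554

G_0=8  [base 2] 2^(2 + 1)  →[2↦3]→  3^(3 + 1) = 81  −1 ⇒ G_1=80
G_1=80  [base 3] 2·3^3 + 2·3^2 + 2·3 + 2  →[3↦4]→  2·4^4 + 2·4^2 + 2·4 + 2 = 554  −1 ⇒ G_2=553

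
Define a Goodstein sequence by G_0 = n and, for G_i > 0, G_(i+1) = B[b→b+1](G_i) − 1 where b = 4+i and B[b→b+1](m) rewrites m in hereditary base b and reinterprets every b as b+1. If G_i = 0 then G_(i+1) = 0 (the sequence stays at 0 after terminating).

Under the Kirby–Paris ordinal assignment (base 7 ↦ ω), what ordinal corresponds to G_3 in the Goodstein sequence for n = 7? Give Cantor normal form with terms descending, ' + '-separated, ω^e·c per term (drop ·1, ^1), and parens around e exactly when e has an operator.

(0) 7|_4 = 4 + 3 ↦ 5 + 3|_5 = 8 ⇒ 7
(1) 7|_5 = 5 + 2 ↦ 6 + 2|_6 = 8 ⇒ 7
(2) 7|_6 = 6 + 1 ↦ 7 + 1|_7 = 8 ⇒ 7
(3) 7|_7 = 7 ↦ 8|_8 = 8 ⇒ 7

ω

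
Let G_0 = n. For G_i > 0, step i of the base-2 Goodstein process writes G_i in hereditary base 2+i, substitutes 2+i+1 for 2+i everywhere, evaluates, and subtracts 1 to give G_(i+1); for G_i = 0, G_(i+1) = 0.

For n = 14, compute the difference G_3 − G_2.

[0] 14 ≡ 2^(2 + 1) + 2^2 + 2 (base 2). Lift 3: 111. −1: 110.
[1] 110 ≡ 3^(3 + 1) + 3^3 + 2 (base 3). Lift 4: 1282. −1: 1281.
[2] 1281 ≡ 4^(4 + 1) + 4^4 + 1 (base 4). Lift 5: 18751. −1: 18750.

17469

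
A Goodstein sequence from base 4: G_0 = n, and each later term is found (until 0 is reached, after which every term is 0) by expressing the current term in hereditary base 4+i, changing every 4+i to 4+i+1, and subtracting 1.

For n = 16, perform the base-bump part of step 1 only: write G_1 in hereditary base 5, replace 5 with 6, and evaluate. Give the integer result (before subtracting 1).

28

[0] 16 ≡ 4^2 (base 4). Lift 5: 25. −1: 24.
[1] 24 ≡ 4·5 + 4 (base 5). Lift 6: 28. −1: 27.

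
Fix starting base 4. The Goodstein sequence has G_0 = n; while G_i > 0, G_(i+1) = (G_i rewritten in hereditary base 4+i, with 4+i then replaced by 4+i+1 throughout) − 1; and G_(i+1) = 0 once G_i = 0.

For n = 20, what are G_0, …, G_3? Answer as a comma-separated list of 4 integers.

20, 29, 39, 51

i=0: 20 = 4^2 + 4 (b=4); 4→5: 5^2 + 5 = 30; 30−1 = 29
i=1: 29 = 5^2 + 4 (b=5); 5→6: 6^2 + 4 = 40; 40−1 = 39
i=2: 39 = 6^2 + 3 (b=6); 6→7: 7^2 + 3 = 52; 52−1 = 51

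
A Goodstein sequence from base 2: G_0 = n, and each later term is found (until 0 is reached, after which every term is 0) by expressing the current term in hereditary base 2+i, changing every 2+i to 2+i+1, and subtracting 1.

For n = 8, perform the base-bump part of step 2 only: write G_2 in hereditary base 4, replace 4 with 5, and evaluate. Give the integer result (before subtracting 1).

(0) 8|_2 = 2^(2 + 1) ↦ 3^(3 + 1)|_3 = 81 ⇒ 80
(1) 80|_3 = 2·3^3 + 2·3^2 + 2·3 + 2 ↦ 2·4^4 + 2·4^2 + 2·4 + 2|_4 = 554 ⇒ 553
(2) 553|_4 = 2·4^4 + 2·4^2 + 2·4 + 1 ↦ 2·5^5 + 2·5^2 + 2·5 + 1|_5 = 6311 ⇒ 6310

6311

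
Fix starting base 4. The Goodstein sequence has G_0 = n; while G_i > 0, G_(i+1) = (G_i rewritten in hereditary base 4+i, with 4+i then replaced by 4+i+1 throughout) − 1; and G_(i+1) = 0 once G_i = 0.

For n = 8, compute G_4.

9

(0) 8|_4 = 2·4 ↦ 2·5|_5 = 10 ⇒ 9
(1) 9|_5 = 5 + 4 ↦ 6 + 4|_6 = 10 ⇒ 9
(2) 9|_6 = 6 + 3 ↦ 7 + 3|_7 = 10 ⇒ 9
(3) 9|_7 = 7 + 2 ↦ 8 + 2|_8 = 10 ⇒ 9
(4) 9|_8 = 8 + 1 ↦ 9 + 1|_9 = 10 ⇒ 9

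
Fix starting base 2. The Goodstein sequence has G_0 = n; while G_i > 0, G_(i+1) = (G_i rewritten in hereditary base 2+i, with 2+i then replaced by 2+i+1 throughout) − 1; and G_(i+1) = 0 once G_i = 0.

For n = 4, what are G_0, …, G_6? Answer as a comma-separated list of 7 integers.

4 —HB2→ 2^2 —bump→ 3^3 = 27 —(−1)→ 26
26 —HB3→ 2·3^2 + 2·3 + 2 —bump→ 2·4^2 + 2·4 + 2 = 42 —(−1)→ 41
41 —HB4→ 2·4^2 + 2·4 + 1 —bump→ 2·5^2 + 2·5 + 1 = 61 —(−1)→ 60
60 —HB5→ 2·5^2 + 2·5 —bump→ 2·6^2 + 2·6 = 84 —(−1)→ 83
83 —HB6→ 2·6^2 + 6 + 5 —bump→ 2·7^2 + 7 + 5 = 110 —(−1)→ 109
109 —HB7→ 2·7^2 + 7 + 4 —bump→ 2·8^2 + 8 + 4 = 140 —(−1)→ 139

4, 26, 41, 60, 83, 109, 139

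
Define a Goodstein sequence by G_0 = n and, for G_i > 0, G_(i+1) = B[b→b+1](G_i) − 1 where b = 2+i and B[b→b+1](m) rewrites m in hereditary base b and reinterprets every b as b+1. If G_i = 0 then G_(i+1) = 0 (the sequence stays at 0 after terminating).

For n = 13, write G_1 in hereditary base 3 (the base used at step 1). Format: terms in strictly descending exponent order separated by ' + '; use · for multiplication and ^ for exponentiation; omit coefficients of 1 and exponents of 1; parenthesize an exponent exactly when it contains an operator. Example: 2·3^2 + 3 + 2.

3^(3 + 1) + 3^3

G_0 = 13. HB_2(13) = 2^(2 + 1) + 2^2 + 1. Bump = 109. G_1 = 108.
G_1 = 108. HB_3(108) = 3^(3 + 1) + 3^3. Bump = 1280. G_2 = 1279.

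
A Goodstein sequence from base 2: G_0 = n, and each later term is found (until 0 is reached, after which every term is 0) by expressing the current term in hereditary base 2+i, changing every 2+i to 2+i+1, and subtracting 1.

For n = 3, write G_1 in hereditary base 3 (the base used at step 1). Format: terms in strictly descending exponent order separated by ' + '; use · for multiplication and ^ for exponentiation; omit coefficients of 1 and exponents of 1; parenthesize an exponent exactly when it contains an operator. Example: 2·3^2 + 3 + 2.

[0] 3 ≡ 2 + 1 (base 2). Lift 3: 4. −1: 3.
[1] 3 ≡ 3 (base 3). Lift 4: 4. −1: 3.

3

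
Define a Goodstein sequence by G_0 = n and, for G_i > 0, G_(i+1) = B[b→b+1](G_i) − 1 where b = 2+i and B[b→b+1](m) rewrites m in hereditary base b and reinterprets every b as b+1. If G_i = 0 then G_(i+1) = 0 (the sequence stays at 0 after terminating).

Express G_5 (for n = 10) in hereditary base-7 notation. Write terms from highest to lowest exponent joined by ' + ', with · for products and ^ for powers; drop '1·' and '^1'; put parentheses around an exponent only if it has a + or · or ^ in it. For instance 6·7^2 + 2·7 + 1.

5·7^7 + 5·7^5 + 5·7^4 + 5·7^3 + 5·7^2 + 5·7 + 4

10 —HB2→ 2^(2 + 1) + 2 —bump→ 3^(3 + 1) + 3 = 84 —(−1)→ 83
83 —HB3→ 3^(3 + 1) + 2 —bump→ 4^(4 + 1) + 2 = 1026 —(−1)→ 1025
1025 —HB4→ 4^(4 + 1) + 1 —bump→ 5^(5 + 1) + 1 = 15626 —(−1)→ 15625
15625 —HB5→ 5^(5 + 1) —bump→ 6^(6 + 1) = 279936 —(−1)→ 279935
279935 —HB6→ 5·6^6 + 5·6^5 + 5·6^4 + 5·6^3 + 5·6^2 + 5·6 + 5 —bump→ 5·7^7 + 5·7^5 + 5·7^4 + 5·7^3 + 5·7^2 + 5·7 + 5 = 4215755 —(−1)→ 4215754
4215754 —HB7→ 5·7^7 + 5·7^5 + 5·7^4 + 5·7^3 + 5·7^2 + 5·7 + 4 —bump→ 5·8^8 + 5·8^5 + 5·8^4 + 5·8^3 + 5·8^2 + 5·8 + 4 = 84073324 —(−1)→ 84073323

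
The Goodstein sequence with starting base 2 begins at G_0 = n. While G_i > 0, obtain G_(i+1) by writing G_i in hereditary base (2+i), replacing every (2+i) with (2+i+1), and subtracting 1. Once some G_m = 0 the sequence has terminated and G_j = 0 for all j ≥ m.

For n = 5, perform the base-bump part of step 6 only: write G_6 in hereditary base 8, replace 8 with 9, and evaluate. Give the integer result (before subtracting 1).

[0] 5 ≡ 2^2 + 1 (base 2). Lift 3: 28. −1: 27.
[1] 27 ≡ 3^3 (base 3). Lift 4: 256. −1: 255.
[2] 255 ≡ 3·4^3 + 3·4^2 + 3·4 + 3 (base 4). Lift 5: 468. −1: 467.
[3] 467 ≡ 3·5^3 + 3·5^2 + 3·5 + 2 (base 5). Lift 6: 776. −1: 775.
[4] 775 ≡ 3·6^3 + 3·6^2 + 3·6 + 1 (base 6). Lift 7: 1198. −1: 1197.
[5] 1197 ≡ 3·7^3 + 3·7^2 + 3·7 (base 7). Lift 8: 1752. −1: 1751.

2455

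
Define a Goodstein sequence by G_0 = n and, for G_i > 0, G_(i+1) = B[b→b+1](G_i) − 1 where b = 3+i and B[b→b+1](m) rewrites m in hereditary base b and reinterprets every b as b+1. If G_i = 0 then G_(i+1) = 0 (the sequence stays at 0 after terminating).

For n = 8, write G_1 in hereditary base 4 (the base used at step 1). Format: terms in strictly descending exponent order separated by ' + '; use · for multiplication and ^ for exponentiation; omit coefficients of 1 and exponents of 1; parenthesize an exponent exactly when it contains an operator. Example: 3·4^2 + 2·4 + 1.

i=0: 8 = 2·3 + 2 (b=3); 3→4: 2·4 + 2 = 10; 10−1 = 9
i=1: 9 = 2·4 + 1 (b=4); 4→5: 2·5 + 1 = 11; 11−1 = 10

2·4 + 1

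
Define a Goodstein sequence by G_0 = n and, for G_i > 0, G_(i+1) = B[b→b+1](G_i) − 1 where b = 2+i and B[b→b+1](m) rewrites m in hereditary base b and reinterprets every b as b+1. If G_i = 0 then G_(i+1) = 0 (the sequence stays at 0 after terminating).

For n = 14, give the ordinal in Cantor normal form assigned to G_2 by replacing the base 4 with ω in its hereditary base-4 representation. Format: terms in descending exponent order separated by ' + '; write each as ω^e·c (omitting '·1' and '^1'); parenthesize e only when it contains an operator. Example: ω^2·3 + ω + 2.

ω^(ω + 1) + ω^ω + 1

14 —HB2→ 2^(2 + 1) + 2^2 + 2 —bump→ 3^(3 + 1) + 3^3 + 3 = 111 —(−1)→ 110
110 —HB3→ 3^(3 + 1) + 3^3 + 2 —bump→ 4^(4 + 1) + 4^4 + 2 = 1282 —(−1)→ 1281
1281 —HB4→ 4^(4 + 1) + 4^4 + 1 —bump→ 5^(5 + 1) + 5^5 + 1 = 18751 —(−1)→ 18750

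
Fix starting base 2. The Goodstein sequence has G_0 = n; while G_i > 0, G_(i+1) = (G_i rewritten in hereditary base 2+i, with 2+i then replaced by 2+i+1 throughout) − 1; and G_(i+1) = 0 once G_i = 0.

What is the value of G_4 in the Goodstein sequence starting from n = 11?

279937

G_0=11  [base 2] 2^(2 + 1) + 2 + 1  →[2↦3]→  3^(3 + 1) + 3 + 1 = 85  −1 ⇒ G_1=84
G_1=84  [base 3] 3^(3 + 1) + 3  →[3↦4]→  4^(4 + 1) + 4 = 1028  −1 ⇒ G_2=1027
G_2=1027  [base 4] 4^(4 + 1) + 3  →[4↦5]→  5^(5 + 1) + 3 = 15628  −1 ⇒ G_3=15627
G_3=15627  [base 5] 5^(5 + 1) + 2  →[5↦6]→  6^(6 + 1) + 2 = 279938  −1 ⇒ G_4=279937
G_4=279937  [base 6] 6^(6 + 1) + 1  →[6↦7]→  7^(7 + 1) + 1 = 5764802  −1 ⇒ G_5=5764801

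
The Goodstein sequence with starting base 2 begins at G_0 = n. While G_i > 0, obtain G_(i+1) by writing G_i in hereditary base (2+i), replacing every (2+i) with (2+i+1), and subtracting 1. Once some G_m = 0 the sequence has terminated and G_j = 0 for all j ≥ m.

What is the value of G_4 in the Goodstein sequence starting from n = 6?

46655

(0) 6|_2 = 2^2 + 2 ↦ 3^3 + 3|_3 = 30 ⇒ 29
(1) 29|_3 = 3^3 + 2 ↦ 4^4 + 2|_4 = 258 ⇒ 257
(2) 257|_4 = 4^4 + 1 ↦ 5^5 + 1|_5 = 3126 ⇒ 3125
(3) 3125|_5 = 5^5 ↦ 6^6|_6 = 46656 ⇒ 46655
(4) 46655|_6 = 5·6^5 + 5·6^4 + 5·6^3 + 5·6^2 + 5·6 + 5 ↦ 5·7^5 + 5·7^4 + 5·7^3 + 5·7^2 + 5·7 + 5|_7 = 98040 ⇒ 98039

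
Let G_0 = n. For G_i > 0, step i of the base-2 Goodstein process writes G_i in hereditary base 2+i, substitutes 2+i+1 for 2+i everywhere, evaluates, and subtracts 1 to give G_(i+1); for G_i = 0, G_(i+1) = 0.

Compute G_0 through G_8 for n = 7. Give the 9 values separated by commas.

G_0 = 7. HB_2(7) = 2^2 + 2 + 1. Bump = 31. G_1 = 30.
G_1 = 30. HB_3(30) = 3^3 + 3. Bump = 260. G_2 = 259.
G_2 = 259. HB_4(259) = 4^4 + 3. Bump = 3128. G_3 = 3127.
G_3 = 3127. HB_5(3127) = 5^5 + 2. Bump = 46658. G_4 = 46657.
G_4 = 46657. HB_6(46657) = 6^6 + 1. Bump = 823544. G_5 = 823543.
G_5 = 823543. HB_7(823543) = 7^7. Bump = 16777216. G_6 = 16777215.
G_6 = 16777215. HB_8(16777215) = 7·8^7 + 7·8^6 + 7·8^5 + 7·8^4 + 7·8^3 + 7·8^2 + 7·8 + 7. Bump = 37665880. G_7 = 37665879.
G_7 = 37665879. HB_9(37665879) = 7·9^7 + 7·9^6 + 7·9^5 + 7·9^4 + 7·9^3 + 7·9^2 + 7·9 + 6. Bump = 77777776. G_8 = 77777775.

7, 30, 259, 3127, 46657, 823543, 16777215, 37665879, 77777775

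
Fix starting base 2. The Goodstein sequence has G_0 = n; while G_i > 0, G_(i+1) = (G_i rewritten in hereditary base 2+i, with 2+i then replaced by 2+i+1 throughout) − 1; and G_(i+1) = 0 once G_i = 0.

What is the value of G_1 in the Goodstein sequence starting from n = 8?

G_0=8  [base 2] 2^(2 + 1)  →[2↦3]→  3^(3 + 1) = 81  −1 ⇒ G_1=80
G_1=80  [base 3] 2·3^3 + 2·3^2 + 2·3 + 2  →[3↦4]→  2·4^4 + 2·4^2 + 2·4 + 2 = 554  −1 ⇒ G_2=553

80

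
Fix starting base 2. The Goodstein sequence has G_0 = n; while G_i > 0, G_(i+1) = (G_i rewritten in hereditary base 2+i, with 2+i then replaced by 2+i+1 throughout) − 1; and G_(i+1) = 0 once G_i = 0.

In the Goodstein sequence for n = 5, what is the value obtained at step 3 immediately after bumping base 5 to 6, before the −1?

776

step 0: 5 = 2^2 + 1; sub 3 for 2: 3^3 + 1; = 28; G_1 = 28−1 = 27
step 1: 27 = 3^3; sub 4 for 3: 4^4; = 256; G_2 = 256−1 = 255
step 2: 255 = 3·4^3 + 3·4^2 + 3·4 + 3; sub 5 for 4: 3·5^3 + 3·5^2 + 3·5 + 3; = 468; G_3 = 468−1 = 467
step 3: 467 = 3·5^3 + 3·5^2 + 3·5 + 2; sub 6 for 5: 3·6^3 + 3·6^2 + 3·6 + 2; = 776; G_4 = 776−1 = 775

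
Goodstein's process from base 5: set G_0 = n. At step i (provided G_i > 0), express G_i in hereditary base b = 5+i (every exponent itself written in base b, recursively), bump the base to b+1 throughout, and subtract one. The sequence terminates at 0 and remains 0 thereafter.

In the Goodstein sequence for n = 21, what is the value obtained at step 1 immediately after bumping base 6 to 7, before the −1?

G_0=21  [base 5] 4·5 + 1  →[5↦6]→  4·6 + 1 = 25  −1 ⇒ G_1=24
G_1=24  [base 6] 4·6  →[6↦7]→  4·7 = 28  −1 ⇒ G_2=27

28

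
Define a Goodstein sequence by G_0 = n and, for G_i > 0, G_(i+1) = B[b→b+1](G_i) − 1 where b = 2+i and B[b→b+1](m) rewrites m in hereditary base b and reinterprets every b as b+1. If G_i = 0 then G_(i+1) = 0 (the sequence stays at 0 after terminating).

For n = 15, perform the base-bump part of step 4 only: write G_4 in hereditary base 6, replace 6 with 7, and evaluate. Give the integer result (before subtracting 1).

6588345

15 —HB2→ 2^(2 + 1) + 2^2 + 2 + 1 —bump→ 3^(3 + 1) + 3^3 + 3 + 1 = 112 —(−1)→ 111
111 —HB3→ 3^(3 + 1) + 3^3 + 3 —bump→ 4^(4 + 1) + 4^4 + 4 = 1284 —(−1)→ 1283
1283 —HB4→ 4^(4 + 1) + 4^4 + 3 —bump→ 5^(5 + 1) + 5^5 + 3 = 18753 —(−1)→ 18752
18752 —HB5→ 5^(5 + 1) + 5^5 + 2 —bump→ 6^(6 + 1) + 6^6 + 2 = 326594 —(−1)→ 326593
326593 —HB6→ 6^(6 + 1) + 6^6 + 1 —bump→ 7^(7 + 1) + 7^7 + 1 = 6588345 —(−1)→ 6588344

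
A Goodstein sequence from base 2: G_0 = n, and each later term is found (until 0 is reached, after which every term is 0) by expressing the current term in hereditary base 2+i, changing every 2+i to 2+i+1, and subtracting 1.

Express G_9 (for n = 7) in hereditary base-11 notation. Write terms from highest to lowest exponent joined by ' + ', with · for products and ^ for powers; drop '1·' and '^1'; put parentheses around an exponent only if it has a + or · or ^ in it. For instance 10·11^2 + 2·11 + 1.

i=0: 7 = 2^2 + 2 + 1 (b=2); 2→3: 3^3 + 3 + 1 = 31; 31−1 = 30
i=1: 30 = 3^3 + 3 (b=3); 3→4: 4^4 + 4 = 260; 260−1 = 259
i=2: 259 = 4^4 + 3 (b=4); 4→5: 5^5 + 3 = 3128; 3128−1 = 3127
i=3: 3127 = 5^5 + 2 (b=5); 5→6: 6^6 + 2 = 46658; 46658−1 = 46657
i=4: 46657 = 6^6 + 1 (b=6); 6→7: 7^7 + 1 = 823544; 823544−1 = 823543
i=5: 823543 = 7^7 (b=7); 7→8: 8^8 = 16777216; 16777216−1 = 16777215
i=6: 16777215 = 7·8^7 + 7·8^6 + 7·8^5 + 7·8^4 + 7·8^3 + 7·8^2 + 7·8 + 7 (b=8); 8→9: 7·9^7 + 7·9^6 + 7·9^5 + 7·9^4 + 7·9^3 + 7·9^2 + 7·9 + 7 = 37665880; 37665880−1 = 37665879
i=7: 37665879 = 7·9^7 + 7·9^6 + 7·9^5 + 7·9^4 + 7·9^3 + 7·9^2 + 7·9 + 6 (b=9); 9→10: 7·10^7 + 7·10^6 + 7·10^5 + 7·10^4 + 7·10^3 + 7·10^2 + 7·10 + 6 = 77777776; 77777776−1 = 77777775
i=8: 77777775 = 7·10^7 + 7·10^6 + 7·10^5 + 7·10^4 + 7·10^3 + 7·10^2 + 7·10 + 5 (b=10); 10→11: 7·11^7 + 7·11^6 + 7·11^5 + 7·11^4 + 7·11^3 + 7·11^2 + 7·11 + 5 = 150051214; 150051214−1 = 150051213

7·11^7 + 7·11^6 + 7·11^5 + 7·11^4 + 7·11^3 + 7·11^2 + 7·11 + 4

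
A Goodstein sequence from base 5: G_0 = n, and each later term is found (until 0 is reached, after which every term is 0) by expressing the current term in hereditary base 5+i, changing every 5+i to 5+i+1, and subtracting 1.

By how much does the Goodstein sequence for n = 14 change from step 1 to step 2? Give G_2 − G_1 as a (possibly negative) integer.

step 0: 14 = 2·5 + 4; sub 6 for 5: 2·6 + 4; = 16; G_1 = 16−1 = 15
step 1: 15 = 2·6 + 3; sub 7 for 6: 2·7 + 3; = 17; G_2 = 17−1 = 16

1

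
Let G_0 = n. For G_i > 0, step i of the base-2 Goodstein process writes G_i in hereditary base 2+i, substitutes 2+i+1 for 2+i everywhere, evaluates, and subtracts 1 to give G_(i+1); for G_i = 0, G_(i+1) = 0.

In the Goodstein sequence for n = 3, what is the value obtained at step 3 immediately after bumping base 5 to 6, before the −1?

base 2: 3 = 2 + 1; at 3: 3 + 1 = 4; next = 3
base 3: 3 = 3; at 4: 4 = 4; next = 3
base 4: 3 = 3; at 5: 3 = 3; next = 2
base 5: 2 = 2; at 6: 2 = 2; next = 1

2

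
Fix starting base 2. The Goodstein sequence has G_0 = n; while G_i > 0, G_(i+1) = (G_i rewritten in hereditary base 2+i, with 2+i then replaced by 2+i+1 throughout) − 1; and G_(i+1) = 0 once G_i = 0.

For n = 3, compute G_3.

i=0: 3 = 2 + 1 (b=2); 2→3: 3 + 1 = 4; 4−1 = 3
i=1: 3 = 3 (b=3); 3→4: 4 = 4; 4−1 = 3
i=2: 3 = 3 (b=4); 4→5: 3 = 3; 3−1 = 2

2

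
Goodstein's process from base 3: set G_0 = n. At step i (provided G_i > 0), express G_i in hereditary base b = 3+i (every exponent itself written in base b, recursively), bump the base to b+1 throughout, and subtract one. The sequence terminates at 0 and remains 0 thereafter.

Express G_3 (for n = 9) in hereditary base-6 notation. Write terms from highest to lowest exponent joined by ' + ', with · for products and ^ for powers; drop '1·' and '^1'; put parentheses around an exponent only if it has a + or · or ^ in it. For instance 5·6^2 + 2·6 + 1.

3·6 + 1

[0] 9 ≡ 3^2 (base 3). Lift 4: 16. −1: 15.
[1] 15 ≡ 3·4 + 3 (base 4). Lift 5: 18. −1: 17.
[2] 17 ≡ 3·5 + 2 (base 5). Lift 6: 20. −1: 19.
[3] 19 ≡ 3·6 + 1 (base 6). Lift 7: 22. −1: 21.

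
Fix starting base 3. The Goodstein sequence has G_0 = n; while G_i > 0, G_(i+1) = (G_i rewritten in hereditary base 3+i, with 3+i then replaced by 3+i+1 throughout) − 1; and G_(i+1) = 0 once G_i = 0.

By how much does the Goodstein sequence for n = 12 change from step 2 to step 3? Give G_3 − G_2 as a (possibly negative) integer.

G_0 = 12. HB_3(12) = 3^2 + 3. Bump = 20. G_1 = 19.
G_1 = 19. HB_4(19) = 4^2 + 3. Bump = 28. G_2 = 27.
G_2 = 27. HB_5(27) = 5^2 + 2. Bump = 38. G_3 = 37.

10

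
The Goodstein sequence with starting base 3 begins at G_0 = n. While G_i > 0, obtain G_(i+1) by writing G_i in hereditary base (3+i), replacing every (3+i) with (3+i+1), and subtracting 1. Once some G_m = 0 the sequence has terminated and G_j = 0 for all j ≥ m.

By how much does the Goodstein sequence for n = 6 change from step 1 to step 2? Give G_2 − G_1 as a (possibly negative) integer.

step 0: 6 = 2·3; sub 4 for 3: 2·4; = 8; G_1 = 8−1 = 7
step 1: 7 = 4 + 3; sub 5 for 4: 5 + 3; = 8; G_2 = 8−1 = 7

0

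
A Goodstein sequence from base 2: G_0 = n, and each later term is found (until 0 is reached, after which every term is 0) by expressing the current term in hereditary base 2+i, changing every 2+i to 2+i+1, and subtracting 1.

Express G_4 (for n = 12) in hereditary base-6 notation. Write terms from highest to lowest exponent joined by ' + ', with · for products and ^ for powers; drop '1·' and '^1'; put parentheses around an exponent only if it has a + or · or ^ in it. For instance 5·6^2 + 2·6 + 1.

6^(6 + 1) + 2·6^2 + 6 + 5

G_0 = 12. HB_2(12) = 2^(2 + 1) + 2^2. Bump = 108. G_1 = 107.
G_1 = 107. HB_3(107) = 3^(3 + 1) + 2·3^2 + 2·3 + 2. Bump = 1066. G_2 = 1065.
G_2 = 1065. HB_4(1065) = 4^(4 + 1) + 2·4^2 + 2·4 + 1. Bump = 15686. G_3 = 15685.
G_3 = 15685. HB_5(15685) = 5^(5 + 1) + 2·5^2 + 2·5. Bump = 280020. G_4 = 280019.
G_4 = 280019. HB_6(280019) = 6^(6 + 1) + 2·6^2 + 6 + 5. Bump = 5764911. G_5 = 5764910.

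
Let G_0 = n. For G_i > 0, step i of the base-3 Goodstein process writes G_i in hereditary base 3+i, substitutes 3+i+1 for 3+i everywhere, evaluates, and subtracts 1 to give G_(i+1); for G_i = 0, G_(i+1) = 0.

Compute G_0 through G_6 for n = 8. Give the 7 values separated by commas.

G_0=8  [base 3] 2·3 + 2  →[3↦4]→  2·4 + 2 = 10  −1 ⇒ G_1=9
G_1=9  [base 4] 2·4 + 1  →[4↦5]→  2·5 + 1 = 11  −1 ⇒ G_2=10
G_2=10  [base 5] 2·5  →[5↦6]→  2·6 = 12  −1 ⇒ G_3=11
G_3=11  [base 6] 6 + 5  →[6↦7]→  7 + 5 = 12  −1 ⇒ G_4=11
G_4=11  [base 7] 7 + 4  →[7↦8]→  8 + 4 = 12  −1 ⇒ G_5=11
G_5=11  [base 8] 8 + 3  →[8↦9]→  9 + 3 = 12  −1 ⇒ G_6=11

8, 9, 10, 11, 11, 11, 11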